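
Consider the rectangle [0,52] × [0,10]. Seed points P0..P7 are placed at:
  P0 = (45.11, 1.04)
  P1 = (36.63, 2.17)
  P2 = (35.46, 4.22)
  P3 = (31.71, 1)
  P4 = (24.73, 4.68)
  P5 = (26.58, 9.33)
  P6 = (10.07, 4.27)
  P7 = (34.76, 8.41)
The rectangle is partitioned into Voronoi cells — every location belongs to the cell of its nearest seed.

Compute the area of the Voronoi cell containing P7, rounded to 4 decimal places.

1. box [0,52]×[0,10]: [(0, 0) (52, 0) (52, 10) (0, 10)]
2. ⊥bis P7·P0 via (39.935,4.725): [(0, 0) (36.5704, 0) (43.6912, 10) (0, 10)]  |A|=401.3082
3. ⊥bis P7·P1 via (35.695,5.29): [(0, 0) (18.0428, 0) (41.5967, 7.0586) (43.6912, 10) (0, 10)]  |A|=335.9184
4. ⊥bis P7·P2 via (35.11,6.315): [(0, 0.4494) (41.8716, 7.4446) (43.6912, 10) (0, 10)]  |A|=255.7739
5. ⊥bis P7·P3 via (33.235,4.705): [(30.9941, 5.6274) (41.8716, 7.4446) (43.6912, 10) (20.3708, 10)]  |A|=63.2305
6. ⊥bis P7·P4 via (29.745,6.545): [(29.9222, 6.0686) (30.9941, 5.6274) (41.8716, 7.4446) (43.6912, 10) (28.4601, 10)]  |A|=47.3291
7. ⊥bis P7·P5 via (30.67,8.87): [(30.3358, 5.8983) (30.9941, 5.6274) (41.8716, 7.4446) (43.6912, 10) (30.7971, 10)]  |A|=41.8478
8. ⊥bis P7·P6 via (22.415,6.34): [(30.3358, 5.8983) (30.9941, 5.6274) (41.8716, 7.4446) (43.6912, 10) (30.7971, 10)]  |A|=41.8478
9. canonical 5-gon: [(30.3358, 5.8983) (30.9941, 5.6274) (41.8716, 7.4446) (43.6912, 10) (30.7971, 10)]
10. shoelace: 41.8478

Area of P7's cell: 41.8478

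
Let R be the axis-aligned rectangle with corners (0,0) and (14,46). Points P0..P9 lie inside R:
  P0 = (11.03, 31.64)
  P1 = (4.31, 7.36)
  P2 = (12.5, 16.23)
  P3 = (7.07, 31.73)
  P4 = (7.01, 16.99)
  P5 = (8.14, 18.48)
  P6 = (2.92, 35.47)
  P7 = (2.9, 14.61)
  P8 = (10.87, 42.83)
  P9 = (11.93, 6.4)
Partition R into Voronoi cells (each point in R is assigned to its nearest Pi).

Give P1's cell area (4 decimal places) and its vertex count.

1. box [0,14]×[0,46]: [(0, 0) (14, 0) (14, 46) (0, 46)]
2. ⊥bis P1·P0 via (7.67,19.5): [(0, 21.6228) (0, 0) (14, 0) (14, 17.748)]  |A|=275.5961
3. ⊥bis P1·P2 via (8.405,11.795): [(0, 19.5556) (0, 0) (14, 0) (14, 6.6289)]  |A|=183.292
4. ⊥bis P1·P3 via (5.69,19.545): [(0, 19.5556) (0, 0) (14, 0) (14, 6.6289)]  |A|=183.292
5. ⊥bis P1·P4 via (5.66,12.175): [(9.011, 11.2355) (0, 13.7619) (0, 0) (14, 0) (14, 6.6289)]  |A|=157.1884
6. ⊥bis P1·P5 via (6.225,12.92): [(9.011, 11.2355) (0, 13.7619) (0, 0) (14, 0) (14, 6.6289)]  |A|=157.1884
7. ⊥bis P1·P6 via (3.615,21.415): [(9.011, 11.2355) (0, 13.7619) (0, 0) (14, 0) (14, 6.6289)]  |A|=157.1884
8. ⊥bis P1·P7 via (3.605,10.985): [(9.011, 11.2355) (7.3244, 11.7084) (0, 10.2839) (0, 0) (14, 0) (14, 6.6289)]  |A|=144.4512
9. ⊥bis P1·P8 via (7.59,25.095): [(9.011, 11.2355) (7.3244, 11.7084) (0, 10.2839) (0, 0) (14, 0) (14, 6.6289)]  |A|=144.4512
10. ⊥bis P1·P9 via (8.12,6.88): [(8.6804, 11.3282) (7.3244, 11.7084) (0, 10.2839) (0, 0) (7.2532, 0)]  |A|=88.0751
11. canonical 5-gon: [(8.6804, 11.3282) (7.3244, 11.7084) (0, 10.2839) (0, 0) (7.2532, 0)]
12. shoelace: 88.0751

Area of P1's cell: 88.0751 (5 vertices)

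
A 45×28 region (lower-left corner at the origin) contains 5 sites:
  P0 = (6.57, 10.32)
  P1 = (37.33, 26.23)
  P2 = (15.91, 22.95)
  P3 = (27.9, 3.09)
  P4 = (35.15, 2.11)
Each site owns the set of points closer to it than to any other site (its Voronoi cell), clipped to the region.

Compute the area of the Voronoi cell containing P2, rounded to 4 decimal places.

Area of P2's cell: 305.8632

1. box [0,45]×[0,28]: [(0, 0) (45, 0) (45, 28) (0, 28)]
2. ⊥bis P2·P0 via (11.24,16.635): [(0, 24.9471) (33.7347, 0) (45, 0) (45, 28) (0, 28)]  |A|=839.2094
3. ⊥bis P2·P1 via (26.62,24.59): [(0, 24.9471) (29.9577, 2.7931) (26.0978, 28) (0, 28)]  |A|=374.6523
4. ⊥bis P2·P3 via (21.905,13.02): [(0, 24.9471) (18.7247, 11.1) (27.8428, 16.6048) (26.0978, 28) (0, 28)]  |A|=305.8632
5. ⊥bis P2·P4 via (25.53,12.53): [(0, 24.9471) (18.7247, 11.1) (27.8428, 16.6048) (26.0978, 28) (0, 28)]  |A|=305.8632
6. canonical 5-gon: [(0, 24.9471) (18.7247, 11.1) (27.8428, 16.6048) (26.0978, 28) (0, 28)]
7. shoelace: 305.8632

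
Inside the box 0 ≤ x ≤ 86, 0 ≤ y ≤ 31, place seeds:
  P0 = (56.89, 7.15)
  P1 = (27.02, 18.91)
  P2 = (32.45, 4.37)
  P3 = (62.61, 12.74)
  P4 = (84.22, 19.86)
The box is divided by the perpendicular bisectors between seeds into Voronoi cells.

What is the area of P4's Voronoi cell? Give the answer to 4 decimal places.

Area of P4's cell: 381.9640

1. box [0,86]×[0,31]: [(0, 0) (86, 0) (86, 31) (0, 31)]
2. ⊥bis P4·P0 via (70.555,13.505): [(76.8356, 0) (86, 0) (86, 31) (62.4188, 31)]  |A|=507.5564
3. ⊥bis P4·P1 via (55.62,19.385): [(76.8356, 0) (86, 0) (86, 31) (62.4188, 31)]  |A|=507.5564
4. ⊥bis P4·P2 via (58.335,12.115): [(76.8356, 0) (86, 0) (86, 31) (62.4188, 31)]  |A|=507.5564
5. ⊥bis P4·P3 via (73.415,16.3): [(78.7855, 0) (86, 0) (86, 31) (68.5717, 31)]  |A|=381.964
6. canonical 4-gon: [(78.7855, 0) (86, 0) (86, 31) (68.5717, 31)]
7. shoelace: 381.964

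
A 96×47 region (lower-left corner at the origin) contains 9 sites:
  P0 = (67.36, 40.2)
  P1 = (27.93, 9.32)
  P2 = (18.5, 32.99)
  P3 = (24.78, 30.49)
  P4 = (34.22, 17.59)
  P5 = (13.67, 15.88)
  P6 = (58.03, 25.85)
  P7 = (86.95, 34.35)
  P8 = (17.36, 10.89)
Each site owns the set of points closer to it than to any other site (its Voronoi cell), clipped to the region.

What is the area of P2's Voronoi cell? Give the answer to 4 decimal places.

1. box [0,96]×[0,47]: [(0, 0) (96, 0) (96, 47) (0, 47)]
2. ⊥bis P2·P0 via (42.93,36.595): [(0, 0) (48.3301, 0) (41.3946, 47) (0, 47)]  |A|=2108.5308
3. ⊥bis P2·P1 via (23.215,21.155): [(0, 11.9063) (43.9872, 29.4305) (41.3946, 47) (0, 47)]  |A|=1135.4781
4. ⊥bis P2·P3 via (21.64,31.74): [(0, 11.9063) (16.3351, 18.4141) (27.7148, 47) (0, 47)]  |A|=682.7568
5. ⊥bis P2·P4 via (26.36,25.29): [(0, 11.9063) (16.3351, 18.4141) (27.7148, 47) (0, 47)]  |A|=682.7568
6. ⊥bis P2·P5 via (16.085,24.435): [(0, 28.9757) (18.4646, 23.7633) (27.7148, 47) (0, 47)]  |A|=488.4068
7. ⊥bis P2·P6 via (38.265,29.42): [(0, 28.9757) (18.4646, 23.7633) (27.7148, 47) (0, 47)]  |A|=488.4068
8. ⊥bis P2·P7 via (52.725,33.67): [(0, 28.9757) (18.4646, 23.7633) (27.7148, 47) (0, 47)]  |A|=488.4068
9. ⊥bis P2·P8 via (17.93,21.94): [(0, 28.9757) (18.4646, 23.7633) (27.7148, 47) (0, 47)]  |A|=488.4068
10. canonical 4-gon: [(0, 28.9757) (18.4646, 23.7633) (27.7148, 47) (0, 47)]
11. shoelace: 488.4068

Area of P2's cell: 488.4068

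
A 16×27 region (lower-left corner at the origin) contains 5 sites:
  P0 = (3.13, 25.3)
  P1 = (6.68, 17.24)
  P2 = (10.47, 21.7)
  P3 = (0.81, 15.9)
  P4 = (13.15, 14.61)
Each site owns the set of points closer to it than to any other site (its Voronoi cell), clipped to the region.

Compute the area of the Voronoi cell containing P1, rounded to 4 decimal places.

1. box [0,16]×[0,27]: [(0, 0) (16, 0) (16, 27) (0, 27)]
2. ⊥bis P1·P0 via (4.905,21.27): [(0, 19.1096) (0, 0) (16, 0) (16, 26.1568)]  |A|=362.1309
3. ⊥bis P1·P2 via (8.575,19.47): [(5.9271, 21.7202) (0, 19.1096) (0, 0) (16, 0) (16, 13.1604)]  |A|=296.6752
4. ⊥bis P1·P3 via (3.745,16.57): [(5.9271, 21.7202) (2.8761, 20.3764) (7.5276, 0) (16, 0) (16, 13.1604)]  |A|=192.5023
5. ⊥bis P1·P4 via (9.915,15.925): [(10.642, 17.7135) (5.9271, 21.7202) (2.8761, 20.3764) (6.0582, 6.4369)]  |A|=59.1697
6. canonical 4-gon: [(10.642, 17.7135) (5.9271, 21.7202) (2.8761, 20.3764) (6.0582, 6.4369)]
7. shoelace: 59.1697

Area of P1's cell: 59.1697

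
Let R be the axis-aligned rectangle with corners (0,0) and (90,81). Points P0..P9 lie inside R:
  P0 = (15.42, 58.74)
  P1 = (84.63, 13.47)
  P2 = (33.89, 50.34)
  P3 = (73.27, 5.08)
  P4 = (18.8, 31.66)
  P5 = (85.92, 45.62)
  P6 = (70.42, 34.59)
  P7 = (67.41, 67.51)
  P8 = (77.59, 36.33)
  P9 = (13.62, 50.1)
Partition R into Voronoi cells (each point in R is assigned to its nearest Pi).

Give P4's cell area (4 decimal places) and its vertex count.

1. box [0,90]×[0,81]: [(0, 0) (90, 0) (90, 81) (0, 81)]
2. ⊥bis P4·P0 via (17.11,45.2): [(0, 43.0644) (0, 0) (90, 0) (90, 54.2978)]  |A|=4381.299
3. ⊥bis P4·P1 via (51.715,22.565): [(59.429, 50.4821) (0, 43.0644) (0, 0) (45.4799, 0)]  |A|=2427.5962
4. ⊥bis P4·P2 via (26.345,41): [(51.2498, 20.8815) (20.6057, 45.6363) (0, 43.0644) (0, 0) (45.4799, 0)]  |A|=1872.8174
5. ⊥bis P4·P3 via (46.035,18.37): [(48.3885, 23.1929) (20.6057, 45.6363) (0, 43.0644) (0, 0) (37.0709, 0)]  |A|=1738.7598
6. ⊥bis P4·P5 via (52.36,38.64): [(48.3885, 23.1929) (20.6057, 45.6363) (0, 43.0644) (0, 0) (37.0709, 0)]  |A|=1738.7598
7. ⊥bis P4·P6 via (44.61,33.125): [(45.5087, 17.2915) (45.0193, 25.9146) (20.6057, 45.6363) (0, 43.0644) (0, 0) (37.0709, 0)]  |A|=1724.8994
8. ⊥bis P4·P7 via (43.105,49.585): [(45.5087, 17.2915) (45.0193, 25.9146) (20.6057, 45.6363) (0, 43.0644) (0, 0) (37.0709, 0)]  |A|=1724.8994
9. ⊥bis P4·P8 via (48.195,33.995): [(45.5087, 17.2915) (45.0193, 25.9146) (20.6057, 45.6363) (0, 43.0644) (0, 0) (37.0709, 0)]  |A|=1724.8994
10. ⊥bis P4·P9 via (16.21,40.88): [(45.5087, 17.2915) (45.0193, 25.9146) (23.8402, 43.0234) (0, 36.3264) (0, 0) (37.0709, 0)]  |A|=1613.5022
11. canonical 6-gon: [(45.5087, 17.2915) (45.0193, 25.9146) (23.8402, 43.0234) (0, 36.3264) (0, 0) (37.0709, 0)]
12. shoelace: 1613.5022

Area of P4's cell: 1613.5022 (6 vertices)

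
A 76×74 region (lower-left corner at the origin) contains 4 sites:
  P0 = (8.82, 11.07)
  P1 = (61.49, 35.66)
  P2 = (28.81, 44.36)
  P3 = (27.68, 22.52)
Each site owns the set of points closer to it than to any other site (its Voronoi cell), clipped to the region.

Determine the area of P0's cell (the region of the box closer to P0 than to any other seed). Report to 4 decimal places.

1. box [0,76]×[0,74]: [(0, 0) (76, 0) (76, 74) (0, 74)]
2. ⊥bis P0·P1 via (35.155,23.365): [(0, 0) (46.0634, 0) (11.5151, 74) (0, 74)]  |A|=2130.4037
3. ⊥bis P0·P2 via (18.815,27.715): [(0, 39.013) (0, 0) (46.0634, 0) (38.6983, 15.7754)]  |A|=1118.2051
4. ⊥bis P0·P3 via (18.25,16.795): [(7.4929, 34.5137) (0, 39.013) (0, 0) (28.4463, 0)]  |A|=637.0542
5. canonical 4-gon: [(7.4929, 34.5137) (0, 39.013) (0, 0) (28.4463, 0)]
6. shoelace: 637.0542

Area of P0's cell: 637.0542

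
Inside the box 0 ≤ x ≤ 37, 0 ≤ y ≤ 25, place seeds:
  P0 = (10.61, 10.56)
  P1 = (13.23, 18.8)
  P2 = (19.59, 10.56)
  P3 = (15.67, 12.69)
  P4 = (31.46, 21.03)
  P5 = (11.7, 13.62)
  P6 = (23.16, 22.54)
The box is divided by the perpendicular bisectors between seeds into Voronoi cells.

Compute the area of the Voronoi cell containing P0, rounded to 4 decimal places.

Area of P0's cell: 198.5306

1. box [0,37]×[0,25]: [(0, 0) (37, 0) (37, 25) (0, 25)]
2. ⊥bis P0·P1 via (11.92,14.68): [(0, 18.4701) (0, 0) (37, 0) (37, 6.7055)]  |A|=465.7492
3. ⊥bis P0·P2 via (15.1,10.56): [(15.1, 13.6689) (0, 18.4701) (0, 0) (15.1, 0)]  |A|=242.6493
4. ⊥bis P0·P3 via (13.14,11.625): [(15.1, 6.9688) (11.8438, 14.7042) (0, 18.4701) (0, 0) (15.1, 0)]  |A|=231.741
5. ⊥bis P0·P4 via (21.035,15.795): [(15.1, 6.9688) (11.8438, 14.7042) (0, 18.4701) (0, 0) (15.1, 0)]  |A|=231.741
6. ⊥bis P0·P5 via (11.155,12.09): [(15.1, 6.9688) (13.2599, 11.3402) (0, 16.0635) (0, 0) (15.1, 0)]  |A|=198.5306
7. ⊥bis P0·P6 via (16.885,16.55): [(15.1, 6.9688) (13.2599, 11.3402) (0, 16.0635) (0, 0) (15.1, 0)]  |A|=198.5306
8. canonical 5-gon: [(15.1, 6.9688) (13.2599, 11.3402) (0, 16.0635) (0, 0) (15.1, 0)]
9. shoelace: 198.5306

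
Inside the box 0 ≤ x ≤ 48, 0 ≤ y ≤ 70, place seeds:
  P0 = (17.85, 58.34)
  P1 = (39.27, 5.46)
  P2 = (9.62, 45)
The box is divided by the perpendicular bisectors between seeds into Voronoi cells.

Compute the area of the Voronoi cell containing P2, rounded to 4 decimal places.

Area of P2's cell: 1037.0682

1. box [0,48]×[0,70]: [(0, 0) (48, 0) (48, 70) (0, 70)]
2. ⊥bis P2·P0 via (13.735,51.67): [(0, 60.1437) (0, 0) (48, 0) (48, 30.5305)]  |A|=2176.1806
3. ⊥bis P2·P1 via (24.445,25.23): [(38.9551, 36.1107) (0, 60.1437) (0, 6.8993)]  |A|=1037.0682
4. canonical 3-gon: [(38.9551, 36.1107) (0, 60.1437) (0, 6.8993)]
5. shoelace: 1037.0682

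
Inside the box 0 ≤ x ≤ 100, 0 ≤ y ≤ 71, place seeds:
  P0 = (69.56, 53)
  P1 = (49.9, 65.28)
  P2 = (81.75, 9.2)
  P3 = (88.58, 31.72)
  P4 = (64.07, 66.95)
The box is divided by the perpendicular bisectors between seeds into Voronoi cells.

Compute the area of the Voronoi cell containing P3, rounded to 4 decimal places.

Area of P3's cell: 849.8112

1. box [0,100]×[0,71]: [(0, 0) (100, 0) (100, 71) (0, 71)]
2. ⊥bis P3·P0 via (79.07,42.36): [(31.6767, 0) (100, 0) (100, 61.0672)]  |A|=2086.1557
3. ⊥bis P3·P1 via (69.24,48.5): [(31.6767, 0) (100, 0) (100, 61.0672)]  |A|=2086.1557
4. ⊥bis P3·P2 via (85.165,20.46): [(62.3197, 27.3887) (100, 15.9608) (100, 61.0672)]  |A|=849.8112
5. ⊥bis P3·P4 via (76.325,49.335): [(62.3197, 27.3887) (100, 15.9608) (100, 61.0672)]  |A|=849.8112
6. canonical 3-gon: [(62.3197, 27.3887) (100, 15.9608) (100, 61.0672)]
7. shoelace: 849.8112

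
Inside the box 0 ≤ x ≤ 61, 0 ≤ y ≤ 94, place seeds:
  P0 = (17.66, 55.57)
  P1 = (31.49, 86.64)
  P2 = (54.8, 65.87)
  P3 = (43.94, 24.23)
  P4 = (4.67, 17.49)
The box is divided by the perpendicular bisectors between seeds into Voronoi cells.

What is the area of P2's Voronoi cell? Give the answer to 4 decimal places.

1. box [0,61]×[0,94]: [(0, 0) (61, 0) (61, 94) (0, 94)]
2. ⊥bis P2·P0 via (36.23,60.72): [(53.0694, 0) (61, 0) (61, 94) (27.0005, 94)]  |A|=1970.7143
3. ⊥bis P2·P1 via (43.145,76.255): [(34.5857, 66.649) (53.0694, 0) (61, 0) (61, 94) (58.9564, 94)]  |A|=1533.7011
4. ⊥bis P2·P3 via (49.37,45.05): [(34.5857, 66.649) (39.8901, 47.5224) (61, 42.0168) (61, 94) (58.9564, 94)]  |A|=901.7748
5. ⊥bis P2·P4 via (29.735,41.68): [(34.5857, 66.649) (39.8901, 47.5224) (61, 42.0168) (61, 94) (58.9564, 94)]  |A|=901.7748
6. canonical 5-gon: [(34.5857, 66.649) (39.8901, 47.5224) (61, 42.0168) (61, 94) (58.9564, 94)]
7. shoelace: 901.7748

Area of P2's cell: 901.7748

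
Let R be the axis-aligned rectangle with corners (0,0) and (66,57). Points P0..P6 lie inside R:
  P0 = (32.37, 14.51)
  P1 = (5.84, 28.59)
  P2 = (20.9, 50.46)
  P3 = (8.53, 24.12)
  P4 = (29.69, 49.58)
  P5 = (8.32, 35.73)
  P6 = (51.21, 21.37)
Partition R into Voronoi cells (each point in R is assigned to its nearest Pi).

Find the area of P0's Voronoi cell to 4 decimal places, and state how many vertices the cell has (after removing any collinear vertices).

Area of P0's cell: 748.2669 (5 vertices)

1. box [0,66]×[0,57]: [(0, 0) (66, 0) (66, 57) (0, 57)]
2. ⊥bis P0·P1 via (19.105,21.55): [(7.668, 0) (66, 0) (66, 57) (37.919, 57)]  |A|=2462.7703
3. ⊥bis P0·P2 via (26.635,32.485): [(24.5565, 31.8218) (7.668, 0) (66, 0) (66, 45.0446)]  |A|=1861.5189
4. ⊥bis P0·P3 via (20.45,19.315): [(25.6296, 32.1642) (12.664, 0) (66, 0) (66, 45.0446)]  |A|=1766.9888
5. ⊥bis P0·P4 via (31.03,32.045): [(25.4083, 31.6154) (12.664, 0) (66, 0) (66, 34.7174)]  |A|=1547.7364
6. ⊥bis P0·P5 via (20.345,25.12): [(26.1244, 31.6701) (24.8467, 30.222) (12.664, 0) (66, 0) (66, 34.7174)]  |A|=1547.2529
7. ⊥bis P0·P6 via (41.79,17.94): [(36.5018, 32.4632) (26.1244, 31.6701) (24.8467, 30.222) (12.664, 0) (48.3223, 0)]  |A|=748.2669
8. canonical 5-gon: [(36.5018, 32.4632) (26.1244, 31.6701) (24.8467, 30.222) (12.664, 0) (48.3223, 0)]
9. shoelace: 748.2669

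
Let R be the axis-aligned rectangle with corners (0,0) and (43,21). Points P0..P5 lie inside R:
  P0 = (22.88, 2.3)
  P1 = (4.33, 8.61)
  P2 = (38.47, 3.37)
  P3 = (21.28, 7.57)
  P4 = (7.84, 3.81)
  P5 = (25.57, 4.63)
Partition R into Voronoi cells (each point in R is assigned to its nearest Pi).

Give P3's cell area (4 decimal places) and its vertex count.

Area of P3's cell: 241.9904 (5 vertices)

1. box [0,43]×[0,21]: [(0, 0) (43, 0) (43, 21) (0, 21)]
2. ⊥bis P3·P0 via (22.08,4.935): [(0, 0) (5.8253, 0) (43, 11.2864) (43, 21) (0, 21)]  |A|=693.2155
3. ⊥bis P3·P1 via (12.805,8.09): [(12.4317, 2.0057) (43, 11.2864) (43, 21) (13.5971, 21)]  |A|=427.7071
4. ⊥bis P3·P2 via (29.875,5.47): [(12.4317, 2.0057) (30.3584, 7.4484) (33.6694, 21) (13.5971, 21)]  |A|=303.087
5. ⊥bis P3·P4 via (14.56,5.69): [(12.9999, 11.2665) (15.3434, 2.8897) (30.3584, 7.4484) (33.6694, 21) (13.5971, 21)]  |A|=289.8557
6. ⊥bis P3·P5 via (23.425,6.1): [(12.9999, 11.2665) (15.3434, 2.8897) (22.7702, 5.1446) (33.6362, 21) (13.5971, 21)]  |A|=241.9904
7. canonical 5-gon: [(12.9999, 11.2665) (15.3434, 2.8897) (22.7702, 5.1446) (33.6362, 21) (13.5971, 21)]
8. shoelace: 241.9904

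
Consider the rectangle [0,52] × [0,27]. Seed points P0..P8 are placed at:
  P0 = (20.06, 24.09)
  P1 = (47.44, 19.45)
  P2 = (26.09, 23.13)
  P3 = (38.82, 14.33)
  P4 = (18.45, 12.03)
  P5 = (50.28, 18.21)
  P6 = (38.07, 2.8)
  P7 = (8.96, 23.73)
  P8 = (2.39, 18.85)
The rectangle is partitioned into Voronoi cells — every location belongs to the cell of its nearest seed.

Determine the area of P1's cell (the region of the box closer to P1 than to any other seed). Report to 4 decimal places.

Area of P1's cell: 113.1406

1. box [0,52]×[0,27]: [(0, 0) (52, 0) (52, 27) (0, 27)]
2. ⊥bis P1·P0 via (33.75,21.77): [(30.0607, 0) (52, 0) (52, 27) (34.6363, 27)]  |A|=530.5902
3. ⊥bis P1·P2 via (36.765,21.29): [(33.0953, 0) (52, 0) (52, 27) (37.7492, 27)]  |A|=447.5986
4. ⊥bis P1·P3 via (43.13,16.89): [(37.6088, 26.1854) (52, 1.9565) (52, 27) (37.7492, 27)]  |A|=186.0068
5. ⊥bis P1·P4 via (32.945,15.74): [(37.6088, 26.1854) (52, 1.9565) (52, 27) (37.7492, 27)]  |A|=186.0068
6. ⊥bis P1·P5 via (48.86,18.83): [(37.6088, 26.1854) (45.9442, 12.152) (52, 26.0216) (52, 27) (37.7492, 27)]  |A|=113.1406
7. ⊥bis P1·P6 via (42.755,11.125): [(37.6088, 26.1854) (45.9442, 12.152) (52, 26.0216) (52, 27) (37.7492, 27)]  |A|=113.1406
8. ⊥bis P1·P7 via (28.2,21.59): [(37.6088, 26.1854) (45.9442, 12.152) (52, 26.0216) (52, 27) (37.7492, 27)]  |A|=113.1406
9. ⊥bis P1·P8 via (24.915,19.15): [(37.6088, 26.1854) (45.9442, 12.152) (52, 26.0216) (52, 27) (37.7492, 27)]  |A|=113.1406
10. canonical 5-gon: [(37.6088, 26.1854) (45.9442, 12.152) (52, 26.0216) (52, 27) (37.7492, 27)]
11. shoelace: 113.1406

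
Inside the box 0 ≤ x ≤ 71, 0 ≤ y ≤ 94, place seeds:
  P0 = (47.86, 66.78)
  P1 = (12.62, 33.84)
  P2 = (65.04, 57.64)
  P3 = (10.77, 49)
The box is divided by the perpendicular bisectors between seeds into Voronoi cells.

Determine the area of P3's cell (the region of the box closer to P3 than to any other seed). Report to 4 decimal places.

Area of P3's cell: 1264.6821

1. box [0,71]×[0,94]: [(0, 0) (71, 0) (71, 94) (0, 94)]
2. ⊥bis P3·P0 via (29.315,57.89): [(0, 0) (57.066, 0) (12.0048, 94) (0, 94)]  |A|=3246.3265
3. ⊥bis P3·P1 via (11.695,41.42): [(0, 39.9928) (35.8002, 44.3616) (12.0048, 94) (0, 94)]  |A|=1264.6821
4. ⊥bis P3·P2 via (37.905,53.32): [(0, 39.9928) (35.8002, 44.3616) (12.0048, 94) (0, 94)]  |A|=1264.6821
5. canonical 4-gon: [(0, 39.9928) (35.8002, 44.3616) (12.0048, 94) (0, 94)]
6. shoelace: 1264.6821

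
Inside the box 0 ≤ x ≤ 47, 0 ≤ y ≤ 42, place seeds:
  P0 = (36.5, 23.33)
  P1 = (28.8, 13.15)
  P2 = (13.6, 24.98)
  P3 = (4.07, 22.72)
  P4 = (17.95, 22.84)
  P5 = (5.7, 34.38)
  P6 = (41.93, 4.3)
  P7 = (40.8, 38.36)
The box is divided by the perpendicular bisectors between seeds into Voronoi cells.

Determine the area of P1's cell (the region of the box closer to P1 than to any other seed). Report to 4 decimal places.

1. box [0,47]×[0,42]: [(0, 0) (47, 0) (47, 42) (0, 42)]
2. ⊥bis P1·P0 via (32.65,18.24): [(0, 0) (47, 0) (47, 7.3859) (1.2374, 42) (0, 42)]  |A|=1181.9843
3. ⊥bis P1·P2 via (21.2,19.065): [(6.3619, 0) (47, 0) (47, 7.3859) (25.0386, 23.9971)]  |A|=568.7007
4. ⊥bis P1·P3 via (16.435,17.935): [(12.5925, 8.0055) (9.4945, 0) (47, 0) (47, 7.3859) (25.0386, 23.9971)]  |A|=556.1617
5. ⊥bis P1·P4 via (23.375,17.995): [(11.1695, 4.3284) (9.4945, 0) (47, 0) (47, 7.3859) (27.245, 22.3283)]  |A|=511.3858
6. ⊥bis P1·P5 via (17.25,23.765): [(11.1695, 4.3284) (9.4945, 0) (47, 0) (47, 7.3859) (27.245, 22.3283)]  |A|=511.3858
7. ⊥bis P1·P6 via (35.365,8.725): [(11.1695, 4.3284) (9.4945, 0) (29.4841, 0) (38.696, 13.6669) (27.245, 22.3283)]  |A|=361.0255
8. ⊥bis P1·P7 via (34.8,25.755): [(11.1695, 4.3284) (9.4945, 0) (29.4841, 0) (38.696, 13.6669) (27.245, 22.3283)]  |A|=361.0255
9. canonical 5-gon: [(11.1695, 4.3284) (9.4945, 0) (29.4841, 0) (38.696, 13.6669) (27.245, 22.3283)]
10. shoelace: 361.0255

Area of P1's cell: 361.0255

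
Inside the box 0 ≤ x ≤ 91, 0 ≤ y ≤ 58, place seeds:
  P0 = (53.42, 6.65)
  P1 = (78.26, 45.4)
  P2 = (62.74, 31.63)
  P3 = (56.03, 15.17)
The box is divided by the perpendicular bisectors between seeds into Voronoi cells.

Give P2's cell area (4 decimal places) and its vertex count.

1. box [0,91]×[0,58]: [(0, 0) (91, 0) (91, 58) (0, 58)]
2. ⊥bis P2·P0 via (58.08,19.14): [(0, 40.8096) (91, 6.8576) (91, 58) (0, 58)]  |A|=3109.1443
3. ⊥bis P2·P1 via (70.5,38.515): [(0, 40.8096) (91, 6.8576) (91, 15.4097) (53.2121, 58) (0, 58)]  |A|=2304.445
4. ⊥bis P2·P3 via (59.385,23.4): [(0, 47.6086) (91, 10.512) (91, 15.4097) (53.2121, 58) (0, 58)]  |A|=1828.8144
5. canonical 5-gon: [(0, 47.6086) (91, 10.512) (91, 15.4097) (53.2121, 58) (0, 58)]
6. shoelace: 1828.8144

Area of P2's cell: 1828.8144 (5 vertices)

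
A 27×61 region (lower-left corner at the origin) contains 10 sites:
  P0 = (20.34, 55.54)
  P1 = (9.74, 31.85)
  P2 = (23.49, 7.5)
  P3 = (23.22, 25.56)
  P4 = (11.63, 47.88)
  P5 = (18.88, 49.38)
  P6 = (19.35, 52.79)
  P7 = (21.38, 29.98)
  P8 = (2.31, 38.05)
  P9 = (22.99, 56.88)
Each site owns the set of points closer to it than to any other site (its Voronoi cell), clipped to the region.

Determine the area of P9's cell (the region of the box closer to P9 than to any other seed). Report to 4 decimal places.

1. box [0,27]×[0,61]: [(0, 0) (27, 0) (27, 61) (0, 61)]
2. ⊥bis P9·P0 via (21.665,56.21): [(27, 45.6594) (27, 61) (19.2429, 61)]  |A|=59.4992
3. ⊥bis P9·P1 via (16.365,44.365): [(27, 45.6594) (27, 61) (19.2429, 61)]  |A|=59.4992
4. ⊥bis P9·P2 via (23.24,32.19): [(27, 45.6594) (27, 61) (19.2429, 61)]  |A|=59.4992
5. ⊥bis P9·P3 via (23.105,41.22): [(27, 45.6594) (27, 61) (19.2429, 61)]  |A|=59.4992
6. ⊥bis P9·P4 via (17.31,52.38): [(27, 45.6594) (27, 61) (19.2429, 61)]  |A|=59.4992
7. ⊥bis P9·P5 via (20.935,53.13): [(24.0993, 51.396) (27, 49.8064) (27, 61) (19.2429, 61)]  |A|=53.4846
8. ⊥bis P9·P6 via (21.17,54.835): [(23.3343, 52.9089) (26.5323, 50.0627) (27, 49.8064) (27, 61) (19.2429, 61)]  |A|=52.1542
9. ⊥bis P9·P7 via (22.185,43.43): [(23.3343, 52.9089) (26.5323, 50.0627) (27, 49.8064) (27, 61) (19.2429, 61)]  |A|=52.1542
10. ⊥bis P9·P8 via (12.65,47.465): [(23.3343, 52.9089) (26.5323, 50.0627) (27, 49.8064) (27, 61) (19.2429, 61)]  |A|=52.1542
11. canonical 5-gon: [(23.3343, 52.9089) (26.5323, 50.0627) (27, 49.8064) (27, 61) (19.2429, 61)]
12. shoelace: 52.1542

Area of P9's cell: 52.1542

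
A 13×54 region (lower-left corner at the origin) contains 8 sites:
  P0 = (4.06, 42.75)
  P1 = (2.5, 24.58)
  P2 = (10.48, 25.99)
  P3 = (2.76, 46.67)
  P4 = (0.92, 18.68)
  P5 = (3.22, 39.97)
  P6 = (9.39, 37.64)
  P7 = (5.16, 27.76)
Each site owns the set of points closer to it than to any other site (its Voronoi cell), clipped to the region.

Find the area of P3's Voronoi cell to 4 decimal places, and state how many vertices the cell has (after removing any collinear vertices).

Area of P3's cell: 107.4483 (4 vertices)

1. box [0,13]×[0,54]: [(0, 0) (13, 0) (13, 54) (0, 54)]
2. ⊥bis P3·P0 via (3.41,44.71): [(0, 43.5791) (13, 47.8904) (13, 54) (0, 54)]  |A|=107.4483
3. ⊥bis P3·P1 via (2.63,35.625): [(0, 43.5791) (13, 47.8904) (13, 54) (0, 54)]  |A|=107.4483
4. ⊥bis P3·P2 via (6.62,36.33): [(0, 43.5791) (13, 47.8904) (13, 54) (0, 54)]  |A|=107.4483
5. ⊥bis P3·P4 via (1.84,32.675): [(0, 43.5791) (13, 47.8904) (13, 54) (0, 54)]  |A|=107.4483
6. ⊥bis P3·P5 via (2.99,43.32): [(0, 43.5791) (13, 47.8904) (13, 54) (0, 54)]  |A|=107.4483
7. ⊥bis P3·P6 via (6.075,42.155): [(0, 43.5791) (13, 47.8904) (13, 54) (0, 54)]  |A|=107.4483
8. ⊥bis P3·P7 via (3.96,37.215): [(0, 43.5791) (13, 47.8904) (13, 54) (0, 54)]  |A|=107.4483
9. canonical 4-gon: [(0, 43.5791) (13, 47.8904) (13, 54) (0, 54)]
10. shoelace: 107.4483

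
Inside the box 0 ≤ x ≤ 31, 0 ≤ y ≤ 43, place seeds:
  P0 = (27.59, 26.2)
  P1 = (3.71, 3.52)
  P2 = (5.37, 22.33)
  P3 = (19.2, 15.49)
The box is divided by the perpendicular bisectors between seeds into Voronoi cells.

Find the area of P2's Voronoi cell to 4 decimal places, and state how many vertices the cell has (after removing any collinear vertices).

Area of P2's cell: 414.0019 (5 vertices)

1. box [0,31]×[0,43]: [(0, 0) (31, 0) (31, 43) (0, 43)]
2. ⊥bis P2·P0 via (16.48,24.265): [(0, 0) (20.7062, 0) (13.217, 43) (0, 43)]  |A|=729.3476
3. ⊥bis P2·P1 via (4.54,12.925): [(0, 13.3257) (18.6723, 11.6778) (13.217, 43) (0, 43)]  |A|=484.036
4. ⊥bis P2·P3 via (12.285,18.91): [(0, 13.3257) (9.1248, 12.5204) (16.0772, 26.5776) (13.217, 43) (0, 43)]  |A|=414.0019
5. canonical 5-gon: [(0, 13.3257) (9.1248, 12.5204) (16.0772, 26.5776) (13.217, 43) (0, 43)]
6. shoelace: 414.0019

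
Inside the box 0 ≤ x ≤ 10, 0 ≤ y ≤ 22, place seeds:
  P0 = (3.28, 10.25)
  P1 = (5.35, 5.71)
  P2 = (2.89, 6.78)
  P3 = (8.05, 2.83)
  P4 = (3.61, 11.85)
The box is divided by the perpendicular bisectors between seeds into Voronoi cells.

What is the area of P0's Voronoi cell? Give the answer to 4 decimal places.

Area of P0's cell: 17.8049

1. box [0,10]×[0,22]: [(0, 0) (10, 0) (10, 22) (0, 22)]
2. ⊥bis P0·P1 via (4.315,7.98): [(0, 6.0126) (10, 10.5721) (10, 22) (0, 22)]  |A|=137.0768
3. ⊥bis P0·P2 via (3.085,8.515): [(0, 8.8617) (5.0131, 8.2983) (10, 10.5721) (10, 22) (0, 22)]  |A|=129.9352
4. ⊥bis P0·P3 via (5.665,6.54): [(0, 8.8617) (5.0131, 8.2983) (10, 10.5721) (10, 22) (0, 22)]  |A|=129.9352
5. ⊥bis P0·P4 via (3.445,11.05): [(0, 11.7605) (0, 8.8617) (5.0131, 8.2983) (8.6801, 9.9703)]  |A|=17.8049
6. canonical 4-gon: [(0, 11.7605) (0, 8.8617) (5.0131, 8.2983) (8.6801, 9.9703)]
7. shoelace: 17.8049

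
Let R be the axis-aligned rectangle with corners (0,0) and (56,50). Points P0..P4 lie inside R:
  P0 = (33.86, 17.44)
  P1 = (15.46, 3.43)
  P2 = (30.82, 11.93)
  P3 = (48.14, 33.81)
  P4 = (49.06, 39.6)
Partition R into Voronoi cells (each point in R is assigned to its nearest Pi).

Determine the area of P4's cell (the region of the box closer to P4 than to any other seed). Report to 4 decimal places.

1. box [0,56]×[0,50]: [(0, 0) (56, 0) (56, 50) (0, 50)]
2. ⊥bis P4·P0 via (41.46,28.52): [(56, 18.5467) (56, 50) (10.1444, 50)]  |A|=721.1543
3. ⊥bis P4·P1 via (32.26,21.515): [(56, 18.5467) (56, 50) (10.1444, 50)]  |A|=721.1543
4. ⊥bis P4·P2 via (39.94,25.765): [(56, 18.5467) (56, 50) (10.1444, 50)]  |A|=721.1543
5. ⊥bis P4·P3 via (48.6,36.705): [(23.7768, 40.6493) (56, 35.5292) (56, 50) (10.1444, 50)]  |A|=447.5396
6. canonical 4-gon: [(23.7768, 40.6493) (56, 35.5292) (56, 50) (10.1444, 50)]
7. shoelace: 447.5396

Area of P4's cell: 447.5396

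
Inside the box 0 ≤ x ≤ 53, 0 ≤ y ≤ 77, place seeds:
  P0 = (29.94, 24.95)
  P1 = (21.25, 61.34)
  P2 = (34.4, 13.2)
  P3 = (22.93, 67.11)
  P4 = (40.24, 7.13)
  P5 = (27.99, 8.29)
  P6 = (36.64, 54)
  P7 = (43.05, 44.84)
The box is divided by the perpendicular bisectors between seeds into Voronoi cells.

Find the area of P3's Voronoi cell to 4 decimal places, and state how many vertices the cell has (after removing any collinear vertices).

Area of P3's cell: 446.6220 (4 vertices)

1. box [0,53]×[0,77]: [(0, 0) (53, 0) (53, 77) (0, 77)]
2. ⊥bis P3·P0 via (26.435,46.03): [(0, 41.6346) (53, 50.447) (53, 77) (0, 77)]  |A|=1640.8372
3. ⊥bis P3·P1 via (22.09,64.225): [(0, 70.6568) (53, 55.2252) (53, 77) (0, 77)]  |A|=745.1281
4. ⊥bis P3·P2 via (28.665,40.155): [(0, 70.6568) (53, 55.2252) (53, 77) (0, 77)]  |A|=745.1281
5. ⊥bis P3·P4 via (31.585,37.12): [(0, 70.6568) (53, 55.2252) (53, 77) (0, 77)]  |A|=745.1281
6. ⊥bis P3·P5 via (25.46,37.7): [(0, 70.6568) (53, 55.2252) (53, 77) (0, 77)]  |A|=745.1281
7. ⊥bis P3·P6 via (29.785,60.555): [(0, 70.6568) (30.8543, 61.6732) (45.5103, 77) (0, 77)]  |A|=446.622
8. ⊥bis P3·P7 via (32.99,55.975): [(0, 70.6568) (30.8543, 61.6732) (45.5103, 77) (0, 77)]  |A|=446.622
9. canonical 4-gon: [(0, 70.6568) (30.8543, 61.6732) (45.5103, 77) (0, 77)]
10. shoelace: 446.622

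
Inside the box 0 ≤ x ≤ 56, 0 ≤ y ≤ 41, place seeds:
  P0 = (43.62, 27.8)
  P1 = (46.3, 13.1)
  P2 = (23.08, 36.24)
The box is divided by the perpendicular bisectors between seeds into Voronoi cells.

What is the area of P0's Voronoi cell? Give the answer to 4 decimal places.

Area of P0's cell: 491.6695

1. box [0,56]×[0,41]: [(0, 0) (56, 0) (56, 41) (0, 41)]
2. ⊥bis P0·P1 via (44.96,20.45): [(0, 12.2532) (56, 22.4627) (56, 41) (0, 41)]  |A|=1323.9535
3. ⊥bis P0·P2 via (33.35,32.02): [(27.2707, 17.225) (56, 22.4627) (56, 41) (37.0399, 41)]  |A|=491.6695
4. canonical 4-gon: [(27.2707, 17.225) (56, 22.4627) (56, 41) (37.0399, 41)]
5. shoelace: 491.6695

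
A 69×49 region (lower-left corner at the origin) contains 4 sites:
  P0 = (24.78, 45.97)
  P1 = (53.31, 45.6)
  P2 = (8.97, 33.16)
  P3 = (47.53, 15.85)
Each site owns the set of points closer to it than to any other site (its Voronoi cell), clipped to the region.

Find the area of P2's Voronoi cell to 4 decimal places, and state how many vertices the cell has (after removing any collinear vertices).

1. box [0,69]×[0,49]: [(0, 0) (69, 0) (69, 49) (0, 49)]
2. ⊥bis P2·P0 via (16.875,39.565): [(0, 0) (48.9324, 0) (9.2303, 49) (0, 49)]  |A|=1424.9869
3. ⊥bis P2·P1 via (31.14,39.38): [(0, 0) (42.1884, 0) (38.6163, 12.732) (9.2303, 49) (0, 49)]  |A|=1382.0547
4. ⊥bis P2·P3 via (28.25,24.505): [(0, 0) (17.2494, 0) (28.545, 25.162) (9.2303, 49) (0, 49)]  |A|=1026.3829
5. canonical 5-gon: [(0, 0) (17.2494, 0) (28.545, 25.162) (9.2303, 49) (0, 49)]
6. shoelace: 1026.3829

Area of P2's cell: 1026.3829 (5 vertices)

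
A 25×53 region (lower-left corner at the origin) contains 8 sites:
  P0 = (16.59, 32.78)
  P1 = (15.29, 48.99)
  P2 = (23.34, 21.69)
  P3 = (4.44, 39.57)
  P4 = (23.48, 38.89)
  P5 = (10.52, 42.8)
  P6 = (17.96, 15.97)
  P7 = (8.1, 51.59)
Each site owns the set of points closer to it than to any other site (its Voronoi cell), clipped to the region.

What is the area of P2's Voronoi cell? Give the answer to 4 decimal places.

1. box [0,25]×[0,53]: [(0, 0) (25, 0) (25, 53) (0, 53)]
2. ⊥bis P2·P0 via (19.965,27.235): [(0, 15.0832) (0, 0) (25, 0) (25, 30.2996)]  |A|=567.2845
3. ⊥bis P2·P1 via (19.315,35.34): [(0, 15.0832) (0, 0) (25, 0) (25, 30.2996)]  |A|=567.2845
4. ⊥bis P2·P3 via (13.89,30.63): [(0, 15.0832) (0, 0) (25, 0) (25, 30.2996)]  |A|=567.2845
5. ⊥bis P2·P4 via (23.41,30.29): [(24.9635, 30.2774) (0, 15.0832) (0, 0) (25, 0) (25, 30.2771)]  |A|=567.2841
6. ⊥bis P2·P5 via (16.93,32.245): [(24.9635, 30.2774) (0, 15.0832) (0, 0) (25, 0) (25, 30.2771)]  |A|=567.2841
7. ⊥bis P2·P6 via (20.65,18.83): [(24.9635, 30.2774) (14.9556, 24.186) (25, 14.7386) (25, 30.2771)]  |A|=78.1505
8. ⊥bis P2·P7 via (15.72,36.64): [(24.9635, 30.2774) (14.9556, 24.186) (25, 14.7386) (25, 30.2771)]  |A|=78.1505
9. canonical 4-gon: [(24.9635, 30.2774) (14.9556, 24.186) (25, 14.7386) (25, 30.2771)]
10. shoelace: 78.1505

Area of P2's cell: 78.1505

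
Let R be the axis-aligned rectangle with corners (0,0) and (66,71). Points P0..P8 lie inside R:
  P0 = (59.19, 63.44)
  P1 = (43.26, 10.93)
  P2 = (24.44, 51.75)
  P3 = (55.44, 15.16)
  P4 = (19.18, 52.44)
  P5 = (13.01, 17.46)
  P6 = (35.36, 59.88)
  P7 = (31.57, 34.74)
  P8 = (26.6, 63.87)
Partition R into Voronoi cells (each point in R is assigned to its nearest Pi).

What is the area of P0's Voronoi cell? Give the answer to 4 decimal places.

1. box [0,66]×[0,71]: [(0, 0) (66, 0) (66, 71) (0, 71)]
2. ⊥bis P0·P1 via (51.225,37.185): [(0, 52.7252) (66, 32.7027) (66, 71) (0, 71)]  |A|=1866.8804
3. ⊥bis P0·P2 via (41.815,57.595): [(48.3918, 38.0445) (66, 32.7027) (66, 71) (37.3055, 71)]  |A|=809.9929
4. ⊥bis P0·P3 via (57.315,39.3): [(47.7187, 40.0454) (66, 38.6254) (66, 71) (37.3055, 71)]  |A|=740.0376
5. ⊥bis P0·P4 via (39.185,57.94): [(47.7187, 40.0454) (66, 38.6254) (66, 71) (37.3055, 71)]  |A|=740.0376
6. ⊥bis P0·P5 via (36.1,40.45): [(47.7187, 40.0454) (66, 38.6254) (66, 71) (37.3055, 71)]  |A|=740.0376
7. ⊥bis P0·P6 via (47.275,61.66): [(50.5367, 39.8265) (66, 38.6254) (66, 71) (45.8797, 71)]  |A|=563.9188
8. ⊥bis P0·P7 via (45.38,49.09): [(49.7864, 44.8495) (55.3981, 39.4489) (66, 38.6254) (66, 71) (45.8797, 71)]  |A|=551.8512
9. ⊥bis P0·P8 via (42.895,63.655): [(49.7864, 44.8495) (55.3981, 39.4489) (66, 38.6254) (66, 71) (45.8797, 71)]  |A|=551.8512
10. canonical 5-gon: [(49.7864, 44.8495) (55.3981, 39.4489) (66, 38.6254) (66, 71) (45.8797, 71)]
11. shoelace: 551.8512

Area of P0's cell: 551.8512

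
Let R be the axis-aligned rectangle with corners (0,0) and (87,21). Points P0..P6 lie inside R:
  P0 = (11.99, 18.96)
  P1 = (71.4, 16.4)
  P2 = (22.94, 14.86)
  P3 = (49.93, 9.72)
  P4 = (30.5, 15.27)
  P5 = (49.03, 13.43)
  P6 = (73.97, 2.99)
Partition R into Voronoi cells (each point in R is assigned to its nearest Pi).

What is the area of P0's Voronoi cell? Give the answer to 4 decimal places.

1. box [0,87]×[0,21]: [(0, 0) (87, 0) (87, 21) (0, 21)]
2. ⊥bis P0·P1 via (41.695,17.68): [(0, 0) (40.9332, 0) (41.8381, 21) (0, 21)]  |A|=869.0978
3. ⊥bis P0·P2 via (17.465,16.91): [(0, 0) (11.1334, 0) (18.9964, 21) (0, 21)]  |A|=316.3631
4. ⊥bis P0·P3 via (30.96,14.34): [(0, 0) (11.1334, 0) (18.9964, 21) (0, 21)]  |A|=316.3631
5. ⊥bis P0·P4 via (21.245,17.115): [(0, 0) (11.1334, 0) (18.9964, 21) (0, 21)]  |A|=316.3631
6. ⊥bis P0·P5 via (30.51,16.195): [(0, 0) (11.1334, 0) (18.9964, 21) (0, 21)]  |A|=316.3631
7. ⊥bis P0·P6 via (42.98,10.975): [(0, 0) (11.1334, 0) (18.9964, 21) (0, 21)]  |A|=316.3631
8. canonical 4-gon: [(0, 0) (11.1334, 0) (18.9964, 21) (0, 21)]
9. shoelace: 316.3631

Area of P0's cell: 316.3631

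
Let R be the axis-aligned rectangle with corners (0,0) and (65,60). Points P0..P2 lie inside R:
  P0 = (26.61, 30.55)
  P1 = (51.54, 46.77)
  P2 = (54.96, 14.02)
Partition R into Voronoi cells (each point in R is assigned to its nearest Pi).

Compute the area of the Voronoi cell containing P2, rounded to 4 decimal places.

1. box [0,65]×[0,60]: [(0, 0) (65, 0) (65, 60) (0, 60)]
2. ⊥bis P2·P0 via (40.785,22.285): [(27.7913, 0) (65, 0) (65, 60) (62.7754, 60)]  |A|=1182.9975
3. ⊥bis P2·P1 via (53.25,30.395): [(45.0121, 29.5347) (27.7913, 0) (65, 0) (65, 31.622)]  |A|=865.5034
4. canonical 4-gon: [(45.0121, 29.5347) (27.7913, 0) (65, 0) (65, 31.622)]
5. shoelace: 865.5034

Area of P2's cell: 865.5034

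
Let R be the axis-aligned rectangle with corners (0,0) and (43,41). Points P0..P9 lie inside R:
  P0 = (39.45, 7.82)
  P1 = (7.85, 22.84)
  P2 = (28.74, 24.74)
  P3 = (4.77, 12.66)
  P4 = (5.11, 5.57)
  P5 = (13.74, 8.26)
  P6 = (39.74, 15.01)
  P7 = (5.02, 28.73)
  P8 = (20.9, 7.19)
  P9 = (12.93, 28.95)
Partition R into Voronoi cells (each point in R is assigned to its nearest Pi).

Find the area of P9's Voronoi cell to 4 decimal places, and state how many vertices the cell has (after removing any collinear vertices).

1. box [0,43]×[0,41]: [(0, 0) (43, 0) (43, 41) (0, 41)]
2. ⊥bis P9·P0 via (26.19,18.385): [(0, 0) (11.5416, 0) (43, 39.483) (43, 41) (0, 41)]  |A|=1141.964
3. ⊥bis P9·P1 via (10.39,25.895): [(0, 34.5335) (23.4934, 15.0005) (43, 39.483) (43, 41) (0, 41)]  |A|=649.7444
4. ⊥bis P9·P2 via (20.835,26.845): [(0, 34.5335) (18.7346, 18.9571) (24.6043, 41) (0, 41)]  |A|=331.7482
5. ⊥bis P9·P3 via (8.85,20.805): [(0, 34.5335) (18.7346, 18.9571) (24.6043, 41) (0, 41)]  |A|=331.7482
6. ⊥bis P9·P4 via (9.02,17.26): [(0, 34.5335) (18.7346, 18.9571) (24.6043, 41) (0, 41)]  |A|=331.7482
7. ⊥bis P9·P5 via (13.335,18.605): [(0, 34.5335) (18.7346, 18.9571) (24.6043, 41) (0, 41)]  |A|=331.7482
8. ⊥bis P9·P6 via (26.335,21.98): [(0, 34.5335) (18.7346, 18.9571) (24.6043, 41) (0, 41)]  |A|=331.7482
9. ⊥bis P9·P7 via (8.975,28.84): [(9.0254, 27.0296) (18.7346, 18.9571) (24.6043, 41) (8.6368, 41)]  |A|=242.2372
10. ⊥bis P9·P8 via (16.915,18.07): [(9.0254, 27.0296) (18.7346, 18.9571) (24.6043, 41) (8.6368, 41)]  |A|=242.2372
11. canonical 4-gon: [(9.0254, 27.0296) (18.7346, 18.9571) (24.6043, 41) (8.6368, 41)]
12. shoelace: 242.2372

Area of P9's cell: 242.2372 (4 vertices)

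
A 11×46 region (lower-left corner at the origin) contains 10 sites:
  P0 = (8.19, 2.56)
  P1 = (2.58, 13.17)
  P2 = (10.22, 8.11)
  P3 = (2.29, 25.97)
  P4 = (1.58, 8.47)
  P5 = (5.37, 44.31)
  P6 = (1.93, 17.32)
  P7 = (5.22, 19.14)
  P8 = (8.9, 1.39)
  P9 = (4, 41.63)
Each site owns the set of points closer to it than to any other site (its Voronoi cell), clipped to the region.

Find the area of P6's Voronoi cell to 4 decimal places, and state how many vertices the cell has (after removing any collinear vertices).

Area of P6's cell: 21.9696 (4 vertices)

1. box [0,11]×[0,46]: [(0, 0) (11, 0) (11, 46) (0, 46)]
2. ⊥bis P6·P0 via (5.06,9.94): [(0, 7.794) (11, 12.4593) (11, 46) (0, 46)]  |A|=394.6073
3. ⊥bis P6·P1 via (2.255,15.245): [(0, 14.8918) (11, 16.6147) (11, 46) (0, 46)]  |A|=332.7142
4. ⊥bis P6·P2 via (6.075,12.715): [(0, 14.8918) (10.2827, 16.5023) (11, 17.148) (11, 46) (0, 46)]  |A|=332.5229
5. ⊥bis P6·P3 via (2.11,21.645): [(0, 21.7328) (0, 14.8918) (10.2827, 16.5023) (11, 17.148) (11, 21.275)]  |A|=63.066
6. ⊥bis P6·P4 via (1.755,12.895): [(0, 21.7328) (0, 14.8918) (10.2827, 16.5023) (11, 17.148) (11, 21.275)]  |A|=63.066
7. ⊥bis P6·P5 via (3.65,30.815): [(0, 21.7328) (0, 14.8918) (10.2827, 16.5023) (11, 17.148) (11, 21.275)]  |A|=63.066
8. ⊥bis P6·P7 via (3.575,18.23): [(1.6759, 21.6631) (0, 21.7328) (0, 14.8918) (4.9894, 15.6733)]  |A|=21.9696
9. ⊥bis P6·P8 via (5.415,9.355): [(1.6759, 21.6631) (0, 21.7328) (0, 14.8918) (4.9894, 15.6733)]  |A|=21.9696
10. ⊥bis P6·P9 via (2.965,29.475): [(1.6759, 21.6631) (0, 21.7328) (0, 14.8918) (4.9894, 15.6733)]  |A|=21.9696
11. canonical 4-gon: [(1.6759, 21.6631) (0, 21.7328) (0, 14.8918) (4.9894, 15.6733)]
12. shoelace: 21.9696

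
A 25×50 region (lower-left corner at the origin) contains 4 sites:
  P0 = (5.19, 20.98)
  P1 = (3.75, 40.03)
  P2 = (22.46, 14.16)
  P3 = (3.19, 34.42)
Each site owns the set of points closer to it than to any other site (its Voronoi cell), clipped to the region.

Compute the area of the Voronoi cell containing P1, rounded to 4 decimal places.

Area of P1's cell: 341.6747

1. box [0,25]×[0,50]: [(0, 0) (25, 0) (25, 50) (0, 50)]
2. ⊥bis P1·P0 via (4.47,30.505): [(0, 30.1671) (25, 32.0569) (25, 50) (0, 50)]  |A|=472.2002
3. ⊥bis P1·P2 via (13.105,27.095): [(0, 30.1671) (19.3781, 31.6319) (25, 35.6978) (25, 50) (0, 50)]  |A|=461.9656
4. ⊥bis P1·P3 via (3.47,37.225): [(0, 37.5714) (24.2443, 35.1513) (25, 35.6978) (25, 50) (0, 50)]  |A|=341.6747
5. canonical 5-gon: [(0, 37.5714) (24.2443, 35.1513) (25, 35.6978) (25, 50) (0, 50)]
6. shoelace: 341.6747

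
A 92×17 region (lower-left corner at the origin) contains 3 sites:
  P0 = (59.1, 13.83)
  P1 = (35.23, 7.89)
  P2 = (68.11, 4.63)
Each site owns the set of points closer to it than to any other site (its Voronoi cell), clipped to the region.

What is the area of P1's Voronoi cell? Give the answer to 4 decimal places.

Area of P1's cell: 811.7888

1. box [0,92]×[0,17]: [(0, 0) (92, 0) (92, 17) (0, 17)]
2. ⊥bis P1·P0 via (47.165,10.86): [(0, 0) (49.8675, 0) (45.6371, 17) (0, 17)]  |A|=811.7888
3. ⊥bis P1·P2 via (51.67,6.26): [(0, 0) (49.8675, 0) (45.6371, 17) (0, 17)]  |A|=811.7888
4. canonical 4-gon: [(0, 0) (49.8675, 0) (45.6371, 17) (0, 17)]
5. shoelace: 811.7888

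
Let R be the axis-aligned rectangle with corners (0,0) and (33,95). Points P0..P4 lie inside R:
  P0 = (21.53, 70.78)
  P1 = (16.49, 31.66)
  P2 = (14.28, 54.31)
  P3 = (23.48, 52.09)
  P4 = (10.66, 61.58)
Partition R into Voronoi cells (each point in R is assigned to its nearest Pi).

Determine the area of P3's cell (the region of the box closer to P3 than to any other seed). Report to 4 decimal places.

1. box [0,33]×[0,95]: [(0, 0) (33, 0) (33, 95) (0, 95)]
2. ⊥bis P3·P0 via (22.505,61.435): [(0, 59.087) (0, 0) (33, 0) (33, 62.53)]  |A|=2006.6797
3. ⊥bis P3·P1 via (19.985,41.875): [(0, 59.087) (0, 48.7127) (33, 37.422) (33, 62.53)]  |A|=585.4564
4. ⊥bis P3·P2 via (18.88,53.2): [(20.8248, 61.2597) (16.4399, 43.0879) (33, 37.422) (33, 62.53)]  |A|=315.7323
5. ⊥bis P3·P4 via (17.07,56.835): [(20.8248, 61.2597) (16.4399, 43.0879) (33, 37.422) (33, 62.53)]  |A|=315.7323
6. canonical 4-gon: [(20.8248, 61.2597) (16.4399, 43.0879) (33, 37.422) (33, 62.53)]
7. shoelace: 315.7323

Area of P3's cell: 315.7323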